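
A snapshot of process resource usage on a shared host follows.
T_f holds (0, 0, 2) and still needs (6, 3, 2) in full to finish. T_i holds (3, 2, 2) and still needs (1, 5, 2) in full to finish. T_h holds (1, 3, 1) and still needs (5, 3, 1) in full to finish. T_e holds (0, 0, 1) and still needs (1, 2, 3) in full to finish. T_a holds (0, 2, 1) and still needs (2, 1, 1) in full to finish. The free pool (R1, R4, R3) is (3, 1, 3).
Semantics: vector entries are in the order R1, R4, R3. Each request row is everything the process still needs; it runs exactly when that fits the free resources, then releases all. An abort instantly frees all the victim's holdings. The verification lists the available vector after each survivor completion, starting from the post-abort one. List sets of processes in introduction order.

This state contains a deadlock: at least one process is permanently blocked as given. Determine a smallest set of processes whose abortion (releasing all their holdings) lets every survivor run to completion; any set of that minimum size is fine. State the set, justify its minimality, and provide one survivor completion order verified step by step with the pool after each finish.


Abort T_h.
Key observation: T_i was stuck for good until T_h gave back (1, 3, 1); in the order shown it finishes at step 2.
Minimality: the empty abort set fails — the state is deadlocked as it stands.
Survivors finish in the order: T_a, T_i, T_f, T_e. Walking it through (pool after the aborts first):
  pool = (4, 4, 4)
  run T_a (needs (2, 1, 1), free (4, 4, 4)); after release of (0, 2, 1) the pool is (4, 6, 5)
  run T_i (needs (1, 5, 2), free (4, 6, 5)); after release of (3, 2, 2) the pool is (7, 8, 7)
  run T_f (needs (6, 3, 2), free (7, 8, 7)); after release of (0, 0, 2) the pool is (7, 8, 9)
  run T_e (needs (1, 2, 3), free (7, 8, 9)); after release of (0, 0, 1) the pool is (7, 8, 10)


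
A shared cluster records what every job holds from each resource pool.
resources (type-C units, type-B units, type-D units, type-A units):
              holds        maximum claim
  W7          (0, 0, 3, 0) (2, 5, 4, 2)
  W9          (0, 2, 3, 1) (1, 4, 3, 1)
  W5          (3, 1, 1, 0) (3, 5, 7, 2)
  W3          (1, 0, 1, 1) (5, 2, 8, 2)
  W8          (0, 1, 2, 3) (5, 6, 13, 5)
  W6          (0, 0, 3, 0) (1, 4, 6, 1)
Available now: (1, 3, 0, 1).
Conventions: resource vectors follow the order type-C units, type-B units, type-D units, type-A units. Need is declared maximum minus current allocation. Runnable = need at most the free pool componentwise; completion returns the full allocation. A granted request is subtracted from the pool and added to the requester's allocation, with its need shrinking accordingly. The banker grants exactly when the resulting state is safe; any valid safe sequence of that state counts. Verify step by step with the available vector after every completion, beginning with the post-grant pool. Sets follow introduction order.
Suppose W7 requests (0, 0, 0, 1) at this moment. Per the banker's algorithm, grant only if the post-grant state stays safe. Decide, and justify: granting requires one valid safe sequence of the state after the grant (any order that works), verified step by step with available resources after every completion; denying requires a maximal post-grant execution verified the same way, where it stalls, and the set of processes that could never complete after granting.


DENY — the pretend-granted state is unsafe.
Key observation: after W9, W6 the pool peaks at (1, 5, 6, 1), and each blocked process is short somewhere: W7 on type-C units; W5 on type-A units; W3 on type-C units, type-D units; W8 on type-C units, type-D units, type-A units.
Pretend the grant happened; the run W9, W6 goes as far as possible. Step-by-step check:
  pool = (1, 3, 0, 0)
  run W9 (needs (1, 2, 0, 0), free (1, 3, 0, 0)); after release of (0, 2, 3, 1) the pool is (1, 5, 3, 1)
  run W6 (needs (1, 4, 3, 1), free (1, 5, 3, 1)); after release of (0, 0, 3, 0) the pool is (1, 5, 6, 1)
  W7 cannot run: need (2, 5, 1, 1) vs free (1, 5, 6, 1) (insufficient type-C units)
  W5 cannot run: need (0, 4, 6, 2) vs free (1, 5, 6, 1) (insufficient type-A units)
  W3 cannot run: need (4, 2, 7, 1) vs free (1, 5, 6, 1) (insufficient type-C units and type-D units)
  W8 cannot run: need (5, 5, 11, 2) vs free (1, 5, 6, 1) (insufficient type-C units, type-D units and type-A units)
Post-grant, the permanently blocked set is W7, W5, W3 and W8.


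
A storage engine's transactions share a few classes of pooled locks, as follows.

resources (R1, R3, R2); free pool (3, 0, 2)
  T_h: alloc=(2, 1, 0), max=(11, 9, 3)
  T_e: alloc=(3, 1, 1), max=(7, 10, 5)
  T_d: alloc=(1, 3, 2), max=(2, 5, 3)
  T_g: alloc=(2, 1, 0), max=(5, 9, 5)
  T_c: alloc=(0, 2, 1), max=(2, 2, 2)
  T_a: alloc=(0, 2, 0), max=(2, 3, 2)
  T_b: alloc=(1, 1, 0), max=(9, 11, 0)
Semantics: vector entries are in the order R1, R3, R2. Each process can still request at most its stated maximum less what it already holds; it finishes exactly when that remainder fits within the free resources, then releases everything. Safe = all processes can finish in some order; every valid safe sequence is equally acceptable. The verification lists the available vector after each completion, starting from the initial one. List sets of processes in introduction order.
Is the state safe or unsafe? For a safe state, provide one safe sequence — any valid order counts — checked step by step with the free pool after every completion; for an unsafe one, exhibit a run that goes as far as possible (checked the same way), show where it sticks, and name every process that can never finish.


UNSAFE.
Key observation: even finishing T_c, T_d, T_a leaves just (4, 7, 5) free — too little R3 for any of the remaining processes.
The run T_c, T_d, T_a cannot be extended any further. Step-by-step check:
  pool = (3, 0, 2)
  T_c needs (2, 0, 1) <= (3, 0, 2) -> finishes; pool += (0, 2, 1) = (3, 2, 3)
  T_d needs (1, 2, 1) <= (3, 2, 3) -> finishes; pool += (1, 3, 2) = (4, 5, 5)
  T_a needs (2, 1, 2) <= (4, 5, 5) -> finishes; pool += (0, 2, 0) = (4, 7, 5)
  blocked: T_h wants (9, 8, 3), pool (4, 7, 5) — not enough R1 and R3
  blocked: T_e wants (4, 9, 4), pool (4, 7, 5) — not enough R3
  blocked: T_g wants (3, 8, 5), pool (4, 7, 5) — not enough R3
  blocked: T_b wants (8, 10, 0), pool (4, 7, 5) — not enough R1 and R3
Never able to finish: T_h, T_e, T_g and T_b.


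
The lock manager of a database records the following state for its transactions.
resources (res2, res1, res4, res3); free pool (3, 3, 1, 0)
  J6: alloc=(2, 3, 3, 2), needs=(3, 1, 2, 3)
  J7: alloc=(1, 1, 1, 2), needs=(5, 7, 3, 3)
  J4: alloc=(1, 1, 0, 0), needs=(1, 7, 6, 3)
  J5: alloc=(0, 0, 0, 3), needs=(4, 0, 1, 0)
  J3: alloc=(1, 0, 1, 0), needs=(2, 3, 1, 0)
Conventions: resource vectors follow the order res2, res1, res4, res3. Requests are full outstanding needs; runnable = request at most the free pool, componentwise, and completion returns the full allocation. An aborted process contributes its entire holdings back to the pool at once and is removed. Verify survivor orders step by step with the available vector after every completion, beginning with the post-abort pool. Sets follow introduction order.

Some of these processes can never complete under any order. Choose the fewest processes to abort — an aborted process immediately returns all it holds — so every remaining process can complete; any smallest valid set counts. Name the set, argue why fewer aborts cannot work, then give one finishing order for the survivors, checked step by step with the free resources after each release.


Minimum abort set: J7.
Key observation: the deadlocked J4 becomes finishable only because J7 released (1, 1, 1, 2); it completes at step 4 below.
No smaller set exists: with zero aborts the deadlock remains.
The survivors complete as J5, J6, J3, J4. Verifying each step (starting from the post-abort pool):
  pool = (4, 4, 2, 2)
  run J5 (needs (4, 0, 1, 0), free (4, 4, 2, 2)); after release of (0, 0, 0, 3) the pool is (4, 4, 2, 5)
  run J6 (needs (3, 1, 2, 3), free (4, 4, 2, 5)); after release of (2, 3, 3, 2) the pool is (6, 7, 5, 7)
  run J3 (needs (2, 3, 1, 0), free (6, 7, 5, 7)); after release of (1, 0, 1, 0) the pool is (7, 7, 6, 7)
  run J4 (needs (1, 7, 6, 3), free (7, 7, 6, 7)); after release of (1, 1, 0, 0) the pool is (8, 8, 6, 7)


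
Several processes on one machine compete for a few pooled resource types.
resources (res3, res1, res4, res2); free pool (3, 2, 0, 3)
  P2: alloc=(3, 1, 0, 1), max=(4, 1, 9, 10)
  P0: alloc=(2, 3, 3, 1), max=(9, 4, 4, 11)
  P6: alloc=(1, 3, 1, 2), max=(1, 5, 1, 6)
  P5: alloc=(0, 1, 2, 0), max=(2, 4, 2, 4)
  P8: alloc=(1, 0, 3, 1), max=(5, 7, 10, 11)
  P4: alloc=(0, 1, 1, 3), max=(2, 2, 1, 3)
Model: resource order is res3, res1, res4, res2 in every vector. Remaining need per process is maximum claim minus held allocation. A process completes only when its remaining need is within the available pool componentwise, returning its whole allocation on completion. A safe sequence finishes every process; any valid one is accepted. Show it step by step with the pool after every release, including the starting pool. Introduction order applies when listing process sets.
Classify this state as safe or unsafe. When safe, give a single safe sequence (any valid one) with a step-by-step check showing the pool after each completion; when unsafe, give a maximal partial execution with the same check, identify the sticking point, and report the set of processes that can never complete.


UNSAFE — no complete ordering exists.
Key observation: no order helps: past P4, P6, P5, the free pool tops out at (4, 7, 4, 8), below what each blocked process needs in res2.
A maximal execution: P4, P6, P5 — then nothing else fits. Verifying each step:
  pool = (3, 2, 0, 3)
  P4: need (2, 1, 0, 0) fits (3, 2, 0, 3); releases (0, 1, 1, 3), pool now (3, 3, 1, 6)
  P6: need (0, 2, 0, 4) fits (3, 3, 1, 6); releases (1, 3, 1, 2), pool now (4, 6, 2, 8)
  P5: need (2, 3, 0, 4) fits (4, 6, 2, 8); releases (0, 1, 2, 0), pool now (4, 7, 4, 8)
  blocked: P2 wants (1, 0, 9, 9), pool (4, 7, 4, 8) — not enough res4 and res2
  blocked: P0 wants (7, 1, 1, 10), pool (4, 7, 4, 8) — not enough res3 and res2
  blocked: P8 wants (4, 7, 7, 10), pool (4, 7, 4, 8) — not enough res4 and res2
Permanently blocked: P2, P0 and P8.


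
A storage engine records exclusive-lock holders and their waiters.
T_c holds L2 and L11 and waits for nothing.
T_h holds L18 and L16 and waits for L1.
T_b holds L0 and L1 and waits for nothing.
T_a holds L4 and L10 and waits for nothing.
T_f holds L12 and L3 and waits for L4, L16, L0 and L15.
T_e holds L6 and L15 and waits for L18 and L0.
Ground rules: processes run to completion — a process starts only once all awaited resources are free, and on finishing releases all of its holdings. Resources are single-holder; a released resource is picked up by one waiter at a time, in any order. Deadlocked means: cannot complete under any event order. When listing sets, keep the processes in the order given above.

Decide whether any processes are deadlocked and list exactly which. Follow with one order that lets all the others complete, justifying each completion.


The deadlocked set is empty.
Key observation: all waits point, directly or indirectly, at processes that can finish, so nothing is permanently blocked.
A valid finishing order for the others: T_b, T_a, T_c, T_h, T_e, T_f.
Walking it through:
  T_b: no waits; runs immediately, freeing L0 and L1
  T_a: no waits; runs immediately, freeing L4 and L10
  T_c: no waits; runs immediately, freeing L2 and L11
  T_h: everything it awaited (L1) is free; runs, freeing L18 and L16
  T_e: everything it awaited (L18 and L0) is free; runs, freeing L6 and L15
  T_f: everything it awaited (L4, L16, L0 and L15) is free; runs, freeing L12 and L3


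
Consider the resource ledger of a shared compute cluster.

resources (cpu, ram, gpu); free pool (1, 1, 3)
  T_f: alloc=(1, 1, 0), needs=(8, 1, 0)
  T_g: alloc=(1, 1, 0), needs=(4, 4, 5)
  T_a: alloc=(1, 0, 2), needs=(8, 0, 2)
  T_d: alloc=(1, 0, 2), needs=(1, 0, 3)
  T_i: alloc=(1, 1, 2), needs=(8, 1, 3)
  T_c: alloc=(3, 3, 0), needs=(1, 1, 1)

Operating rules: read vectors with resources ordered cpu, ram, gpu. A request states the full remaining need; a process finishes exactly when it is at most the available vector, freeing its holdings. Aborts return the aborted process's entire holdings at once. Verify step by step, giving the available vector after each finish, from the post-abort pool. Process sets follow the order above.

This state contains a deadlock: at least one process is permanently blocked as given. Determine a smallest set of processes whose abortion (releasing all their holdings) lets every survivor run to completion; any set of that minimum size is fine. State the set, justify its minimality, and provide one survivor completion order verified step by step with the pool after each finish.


Abort T_a and T_i.
Key observation: T_f had no path to completion before; after the abort of T_a and T_i ((2, 1, 4) returned), step 4 is where it fits.
Why nothing smaller works — every single abort fails: T_f alone leaves T_a blocked (short on cpu); T_g alone leaves T_f blocked (short on cpu); T_a alone leaves T_f blocked (short on cpu); T_d alone leaves T_f blocked (short on cpu); T_i alone leaves T_f blocked (short on cpu); T_c alone leaves T_f blocked (short on cpu).
Survivors finish in the order: T_c, T_d, T_g, T_f. Check, step by step (pool after the aborts first):
  pool = (3, 2, 7)
  T_c needs (1, 1, 1) <= (3, 2, 7) -> finishes; pool += (3, 3, 0) = (6, 5, 7)
  T_d needs (1, 0, 3) <= (6, 5, 7) -> finishes; pool += (1, 0, 2) = (7, 5, 9)
  T_g needs (4, 4, 5) <= (7, 5, 9) -> finishes; pool += (1, 1, 0) = (8, 6, 9)
  T_f needs (8, 1, 0) <= (8, 6, 9) -> finishes; pool += (1, 1, 0) = (9, 7, 9)


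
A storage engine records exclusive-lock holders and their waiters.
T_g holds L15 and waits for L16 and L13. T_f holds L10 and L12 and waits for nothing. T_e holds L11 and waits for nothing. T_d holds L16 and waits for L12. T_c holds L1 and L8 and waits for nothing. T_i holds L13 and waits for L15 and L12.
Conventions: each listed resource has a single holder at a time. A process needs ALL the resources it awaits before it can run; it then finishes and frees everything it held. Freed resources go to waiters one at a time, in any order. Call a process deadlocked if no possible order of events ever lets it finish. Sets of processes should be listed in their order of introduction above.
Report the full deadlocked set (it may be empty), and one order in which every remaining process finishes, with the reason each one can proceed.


The deadlocked set is T_g and T_i.
Key observation: the waits loop around T_g -> T_i -> T_g with no way out; no other process is dragged down with it.
A valid finishing order for the others: T_e, T_f, T_d, T_c.
Verifying each step:
  T_e waits on nothing -> runs at once and releases L11
  T_f waits on nothing -> runs at once and releases L10 and L12
  T_d waits on L12 — all released -> runs and releases L16
  T_c waits on nothing -> runs at once and releases L1 and L8


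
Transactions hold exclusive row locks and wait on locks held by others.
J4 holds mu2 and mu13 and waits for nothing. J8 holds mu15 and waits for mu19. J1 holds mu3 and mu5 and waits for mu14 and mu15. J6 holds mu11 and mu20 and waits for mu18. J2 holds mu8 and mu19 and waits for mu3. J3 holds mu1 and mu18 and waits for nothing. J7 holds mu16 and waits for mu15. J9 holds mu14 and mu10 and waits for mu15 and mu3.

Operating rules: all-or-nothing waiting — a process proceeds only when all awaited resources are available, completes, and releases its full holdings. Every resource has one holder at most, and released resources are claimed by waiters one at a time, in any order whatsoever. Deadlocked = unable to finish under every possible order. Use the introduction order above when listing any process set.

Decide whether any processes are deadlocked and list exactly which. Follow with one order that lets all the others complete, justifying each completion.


Deadlocked set: J8, J1, J2, J7 and J9.
Key observation: J8 -> J2 -> J1 -> J8 is a circular wait — nothing in it can go first; J9 is caught in further circular waits and J7 waits into the deadlock from upstream.
The rest can finish in the order J3, J6, J4.
Verifying each step:
  J3 waits on nothing -> runs at once and releases mu1 and mu18
  J6 waits on mu18 — all released -> runs and releases mu11 and mu20
  J4 waits on nothing -> runs at once and releases mu2 and mu13


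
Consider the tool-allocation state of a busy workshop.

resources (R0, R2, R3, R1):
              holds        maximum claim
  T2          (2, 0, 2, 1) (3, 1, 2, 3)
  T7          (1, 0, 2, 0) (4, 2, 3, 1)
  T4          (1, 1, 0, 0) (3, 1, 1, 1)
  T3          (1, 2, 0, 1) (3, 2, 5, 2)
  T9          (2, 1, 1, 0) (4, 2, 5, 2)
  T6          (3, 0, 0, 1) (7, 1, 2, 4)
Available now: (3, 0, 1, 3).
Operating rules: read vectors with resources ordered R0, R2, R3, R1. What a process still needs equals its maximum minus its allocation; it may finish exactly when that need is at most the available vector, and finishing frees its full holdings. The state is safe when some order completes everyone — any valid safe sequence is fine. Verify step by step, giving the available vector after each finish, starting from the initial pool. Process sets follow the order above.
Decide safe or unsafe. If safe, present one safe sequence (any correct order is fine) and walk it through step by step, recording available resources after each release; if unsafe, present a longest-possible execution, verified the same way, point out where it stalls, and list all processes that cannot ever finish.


UNSAFE — no complete ordering exists.
Key observation: after T4, T2, T6 the pool peaks at (9, 1, 3, 5), and each blocked process is short somewhere: T7 on R2; T3 on R3; T9 on R3.
A maximal execution: T4, T2, T6 — then nothing else fits. Check, step by step:
  pool = (3, 0, 1, 3)
  T4: need (2, 0, 1, 1) fits (3, 0, 1, 3); releases (1, 1, 0, 0), pool now (4, 1, 1, 3)
  T2: need (1, 1, 0, 2) fits (4, 1, 1, 3); releases (2, 0, 2, 1), pool now (6, 1, 3, 4)
  T6: need (4, 1, 2, 3) fits (6, 1, 3, 4); releases (3, 0, 0, 1), pool now (9, 1, 3, 5)
  T7 cannot run: need (3, 2, 1, 1) vs free (9, 1, 3, 5) (insufficient R2)
  T3 cannot run: need (2, 0, 5, 1) vs free (9, 1, 3, 5) (insufficient R3)
  T9 cannot run: need (2, 1, 4, 2) vs free (9, 1, 3, 5) (insufficient R3)
Permanently blocked: T7, T3 and T9.


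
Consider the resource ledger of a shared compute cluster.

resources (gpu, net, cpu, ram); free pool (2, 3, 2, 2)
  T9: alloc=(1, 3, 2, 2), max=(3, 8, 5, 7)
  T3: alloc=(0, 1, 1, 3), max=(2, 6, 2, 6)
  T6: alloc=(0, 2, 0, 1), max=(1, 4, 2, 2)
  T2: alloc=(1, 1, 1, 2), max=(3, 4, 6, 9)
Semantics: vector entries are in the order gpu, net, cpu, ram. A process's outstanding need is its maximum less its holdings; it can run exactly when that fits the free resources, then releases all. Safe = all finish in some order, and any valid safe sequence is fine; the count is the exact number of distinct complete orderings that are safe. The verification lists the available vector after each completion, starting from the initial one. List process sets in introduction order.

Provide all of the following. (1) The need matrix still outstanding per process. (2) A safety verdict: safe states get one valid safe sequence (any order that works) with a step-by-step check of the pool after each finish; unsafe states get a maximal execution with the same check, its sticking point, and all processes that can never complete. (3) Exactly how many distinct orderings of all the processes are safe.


(1) Outstanding need per process (order gpu, net, cpu, ram):
  T9: (2, 5, 3, 5)
  T3: (2, 5, 1, 3)
  T6: (1, 2, 2, 1)
  T2: (2, 3, 5, 7)
(2) SAFE — a valid safe sequence is T6, T3, T9, T2.
Key observation: at T6 the run first touches a limit — (1, 2, 2, 1) against (2, 3, 2, 2), exact on a resource it actually requests.
Check, step by step:
  pool = (2, 3, 2, 2)
  T6: need (1, 2, 2, 1) fits (2, 3, 2, 2); releases (0, 2, 0, 1), pool now (2, 5, 2, 3)
  T3: need (2, 5, 1, 3) fits (2, 5, 2, 3); releases (0, 1, 1, 3), pool now (2, 6, 3, 6)
  T9: need (2, 5, 3, 5) fits (2, 6, 3, 6); releases (1, 3, 2, 2), pool now (3, 9, 5, 8)
  T2: need (2, 3, 5, 7) fits (3, 9, 5, 8); releases (1, 1, 1, 2), pool now (4, 10, 6, 10)
(3) Precisely 1 of the possible complete orderings is a safe sequence.


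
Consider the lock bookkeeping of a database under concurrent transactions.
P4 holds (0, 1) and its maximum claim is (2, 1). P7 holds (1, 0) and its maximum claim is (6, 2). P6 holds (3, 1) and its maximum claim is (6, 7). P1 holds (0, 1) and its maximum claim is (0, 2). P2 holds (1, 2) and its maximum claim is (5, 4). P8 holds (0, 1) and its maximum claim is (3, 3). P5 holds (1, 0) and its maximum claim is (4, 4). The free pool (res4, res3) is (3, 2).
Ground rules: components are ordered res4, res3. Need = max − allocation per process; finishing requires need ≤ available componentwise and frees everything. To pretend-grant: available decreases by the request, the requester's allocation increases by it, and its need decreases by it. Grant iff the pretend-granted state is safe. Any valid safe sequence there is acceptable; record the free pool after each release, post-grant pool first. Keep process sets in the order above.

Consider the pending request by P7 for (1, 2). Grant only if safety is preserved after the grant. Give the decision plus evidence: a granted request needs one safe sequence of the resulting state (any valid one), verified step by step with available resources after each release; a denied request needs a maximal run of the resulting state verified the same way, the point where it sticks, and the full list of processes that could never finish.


DENY: after the grant no complete ordering would exist.
Key observation: no order helps: past P4, P1, the free pool tops out at (2, 2), below what each blocked process needs in res4.
On the post-grant state, P4, P1 is a maximal run — nothing extends it. Step-by-step check:
  pool = (2, 0)
  P4 needs (2, 0) <= (2, 0) -> finishes; pool += (0, 1) = (2, 1)
  P1 needs (0, 1) <= (2, 1) -> finishes; pool += (0, 1) = (2, 2)
  blocked: P7 wants (4, 0), pool (2, 2) — not enough res4
  blocked: P6 wants (3, 6), pool (2, 2) — not enough res4 and res3
  blocked: P2 wants (4, 2), pool (2, 2) — not enough res4
  blocked: P8 wants (3, 2), pool (2, 2) — not enough res4
  blocked: P5 wants (3, 4), pool (2, 2) — not enough res4 and res3
Processes that could never finish after the grant: P7, P6, P2, P8 and P5.


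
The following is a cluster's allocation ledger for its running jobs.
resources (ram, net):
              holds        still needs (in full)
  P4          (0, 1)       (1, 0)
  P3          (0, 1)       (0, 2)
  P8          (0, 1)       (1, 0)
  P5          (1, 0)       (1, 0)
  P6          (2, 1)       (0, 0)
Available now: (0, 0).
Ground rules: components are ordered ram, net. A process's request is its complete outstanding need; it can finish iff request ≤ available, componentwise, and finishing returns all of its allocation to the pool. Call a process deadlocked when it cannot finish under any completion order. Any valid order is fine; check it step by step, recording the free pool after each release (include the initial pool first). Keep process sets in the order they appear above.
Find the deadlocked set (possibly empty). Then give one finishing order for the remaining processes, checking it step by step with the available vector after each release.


Nothing here is deadlocked.
Key observation: P6 fits the free pool immediately, and its release cascades until everyone finishes.
A valid finishing order for the others: P6, P5, P4, P8, P3. Verifying each step:
  pool = (0, 0)
  P6 needs (0, 0) <= (0, 0) -> finishes; pool += (2, 1) = (2, 1)
  P5 needs (1, 0) <= (2, 1) -> finishes; pool += (1, 0) = (3, 1)
  P4 needs (1, 0) <= (3, 1) -> finishes; pool += (0, 1) = (3, 2)
  P8 needs (1, 0) <= (3, 2) -> finishes; pool += (0, 1) = (3, 3)
  P3 needs (0, 2) <= (3, 3) -> finishes; pool += (0, 1) = (3, 4)


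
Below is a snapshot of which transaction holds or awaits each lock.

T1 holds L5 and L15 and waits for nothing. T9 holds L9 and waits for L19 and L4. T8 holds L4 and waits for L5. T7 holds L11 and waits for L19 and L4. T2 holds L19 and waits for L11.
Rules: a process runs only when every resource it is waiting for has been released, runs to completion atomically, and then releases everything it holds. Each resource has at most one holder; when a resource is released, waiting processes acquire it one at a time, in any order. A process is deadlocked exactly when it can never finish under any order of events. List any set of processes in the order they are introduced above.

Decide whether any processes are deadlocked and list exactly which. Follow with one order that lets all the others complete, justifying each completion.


Deadlocked: T9, T7 and T2.
Key observation: along T2 -> T7 -> T2, each member waits on what the next one holds — a deadlock; T9 waits into the deadlock from upstream.
The rest can finish in the order T1, T8.
Check, step by step:
  T1 waits on nothing -> runs at once and releases L5 and L15
  run T8 (all its waits — L5 — are resolved); releases L4


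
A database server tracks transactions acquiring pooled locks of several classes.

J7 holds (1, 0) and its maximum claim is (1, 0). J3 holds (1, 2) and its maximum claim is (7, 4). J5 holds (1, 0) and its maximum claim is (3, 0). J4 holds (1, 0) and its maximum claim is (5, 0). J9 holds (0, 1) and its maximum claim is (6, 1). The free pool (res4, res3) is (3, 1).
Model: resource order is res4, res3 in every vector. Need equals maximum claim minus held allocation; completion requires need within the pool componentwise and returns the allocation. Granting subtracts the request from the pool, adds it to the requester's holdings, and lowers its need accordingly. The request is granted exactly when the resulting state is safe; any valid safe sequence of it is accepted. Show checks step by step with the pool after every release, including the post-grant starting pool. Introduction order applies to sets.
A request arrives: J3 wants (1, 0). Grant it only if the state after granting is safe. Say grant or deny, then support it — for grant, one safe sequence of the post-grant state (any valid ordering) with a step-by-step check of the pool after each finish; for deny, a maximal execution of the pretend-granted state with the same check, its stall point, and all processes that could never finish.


DENY — the pretend-granted state is unsafe.
Key observation: after J5, J7, J4 the pool peaks at (5, 1), and each blocked process is short somewhere: J3 on res3; J9 on res4.
On the post-grant state, J5, J7, J4 is a maximal run — nothing extends it. Verifying each step:
  pool = (2, 1)
  run J5 (needs (2, 0), free (2, 1)); after release of (1, 0) the pool is (3, 1)
  run J7 (needs (0, 0), free (3, 1)); after release of (1, 0) the pool is (4, 1)
  run J4 (needs (4, 0), free (4, 1)); after release of (1, 0) the pool is (5, 1)
  blocked: J3 wants (5, 2), pool (5, 1) — not enough res3
  blocked: J9 wants (6, 0), pool (5, 1) — not enough res4
Processes that could never finish after the grant: J3 and J9.


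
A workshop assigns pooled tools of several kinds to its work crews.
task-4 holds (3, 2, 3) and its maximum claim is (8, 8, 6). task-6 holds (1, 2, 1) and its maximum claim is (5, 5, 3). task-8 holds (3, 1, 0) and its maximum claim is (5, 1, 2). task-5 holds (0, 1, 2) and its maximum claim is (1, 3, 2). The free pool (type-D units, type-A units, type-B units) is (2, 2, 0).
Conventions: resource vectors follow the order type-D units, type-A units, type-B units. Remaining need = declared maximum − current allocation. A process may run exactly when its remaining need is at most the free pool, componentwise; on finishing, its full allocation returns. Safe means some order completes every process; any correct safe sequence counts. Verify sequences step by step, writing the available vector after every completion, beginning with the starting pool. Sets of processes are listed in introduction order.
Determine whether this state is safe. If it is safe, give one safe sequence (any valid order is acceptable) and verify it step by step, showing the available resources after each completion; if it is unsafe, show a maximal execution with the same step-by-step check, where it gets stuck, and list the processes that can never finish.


The state is SAFE; one workable sequence: task-5, task-8, task-6, task-4.
Key observation: at task-5 the run first touches a limit — (1, 2, 0) against (2, 2, 0), exact on a resource it actually requests.
Step-by-step check:
  pool = (2, 2, 0)
  task-5 needs (1, 2, 0) <= (2, 2, 0) -> finishes; pool += (0, 1, 2) = (2, 3, 2)
  task-8 needs (2, 0, 2) <= (2, 3, 2) -> finishes; pool += (3, 1, 0) = (5, 4, 2)
  task-6 needs (4, 3, 2) <= (5, 4, 2) -> finishes; pool += (1, 2, 1) = (6, 6, 3)
  task-4 needs (5, 6, 3) <= (6, 6, 3) -> finishes; pool += (3, 2, 3) = (9, 8, 6)


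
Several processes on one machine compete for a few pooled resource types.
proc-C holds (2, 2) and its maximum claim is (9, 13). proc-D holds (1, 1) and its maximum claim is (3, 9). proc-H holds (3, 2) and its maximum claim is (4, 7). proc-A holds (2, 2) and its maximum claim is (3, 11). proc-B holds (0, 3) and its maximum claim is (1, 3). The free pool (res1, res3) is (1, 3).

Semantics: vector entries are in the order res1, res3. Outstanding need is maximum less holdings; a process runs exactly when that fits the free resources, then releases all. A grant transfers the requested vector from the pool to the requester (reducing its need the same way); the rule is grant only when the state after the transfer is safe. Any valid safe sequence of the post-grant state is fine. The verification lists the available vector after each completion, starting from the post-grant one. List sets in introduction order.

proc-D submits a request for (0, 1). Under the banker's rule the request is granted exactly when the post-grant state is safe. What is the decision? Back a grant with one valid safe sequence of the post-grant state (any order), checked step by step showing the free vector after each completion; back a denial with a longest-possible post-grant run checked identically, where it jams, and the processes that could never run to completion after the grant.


GRANT. The post-grant state is safe; one safe sequence: proc-B, proc-H, proc-D, proc-A, proc-C.
Key observation: granting shrinks the pool to (1, 2), yet proc-B still fits and the chain goes through.
Step-by-step check of the post-grant state:
  pool = (1, 2)
  proc-B: need (1, 0) fits (1, 2); releases (0, 3), pool now (1, 5)
  proc-H: need (1, 5) fits (1, 5); releases (3, 2), pool now (4, 7)
  proc-D: need (2, 7) fits (4, 7); releases (1, 2), pool now (5, 9)
  proc-A: need (1, 9) fits (5, 9); releases (2, 2), pool now (7, 11)
  proc-C: need (7, 11) fits (7, 11); releases (2, 2), pool now (9, 13)


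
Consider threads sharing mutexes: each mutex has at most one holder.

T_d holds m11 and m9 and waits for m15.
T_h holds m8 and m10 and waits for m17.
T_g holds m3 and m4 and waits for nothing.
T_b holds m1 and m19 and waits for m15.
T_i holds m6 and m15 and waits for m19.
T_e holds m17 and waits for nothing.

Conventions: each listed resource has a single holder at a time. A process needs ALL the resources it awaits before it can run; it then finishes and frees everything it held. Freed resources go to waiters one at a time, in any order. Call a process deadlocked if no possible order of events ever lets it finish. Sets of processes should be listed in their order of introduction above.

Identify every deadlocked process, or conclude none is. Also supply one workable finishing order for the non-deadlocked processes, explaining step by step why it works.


The deadlocked set is T_d, T_b and T_i.
Key observation: along T_i -> T_b -> T_i, each member waits on what the next one holds — a deadlock; T_d waits into the deadlock from upstream.
The rest can finish in the order T_g, T_e, T_h.
Verifying each step:
  T_g waits on nothing -> runs at once and releases m3 and m4
  T_e waits on nothing -> runs at once and releases m17
  T_h waits on m17 — all released -> runs and releases m8 and m10


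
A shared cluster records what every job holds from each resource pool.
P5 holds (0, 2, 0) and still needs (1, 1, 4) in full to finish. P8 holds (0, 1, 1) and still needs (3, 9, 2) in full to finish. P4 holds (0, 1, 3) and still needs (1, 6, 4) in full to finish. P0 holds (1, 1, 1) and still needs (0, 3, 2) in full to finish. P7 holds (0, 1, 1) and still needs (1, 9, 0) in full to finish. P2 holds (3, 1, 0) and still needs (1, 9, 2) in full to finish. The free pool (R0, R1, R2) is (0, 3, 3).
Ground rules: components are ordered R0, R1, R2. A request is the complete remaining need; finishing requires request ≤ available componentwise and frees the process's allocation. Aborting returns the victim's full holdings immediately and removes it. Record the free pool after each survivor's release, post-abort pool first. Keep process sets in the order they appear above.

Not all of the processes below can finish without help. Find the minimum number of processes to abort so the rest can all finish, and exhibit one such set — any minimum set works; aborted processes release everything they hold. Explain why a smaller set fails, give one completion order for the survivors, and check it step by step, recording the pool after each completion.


Minimum abort set: P7 and P2.
Key observation: P8 could never have finished before the abort; with (3, 2, 1) returned by P7 and P2, it fits at step 4.
Why nothing smaller works — every single abort fails: P5 alone leaves P8 blocked (short on R0 and R1); P8 alone leaves P7 blocked (short on R1); P4 alone leaves P8 blocked (short on R0 and R1); P0 alone leaves P8 blocked (short on R0 and R1); P7 alone leaves P8 blocked (short on R0 and R1); P2 alone leaves P8 blocked (short on R1).
Survivors finish in the order: P0, P4, P5, P8. Walking it through (pool after the aborts first):
  pool = (3, 5, 4)
  P0: need (0, 3, 2) fits (3, 5, 4); releases (1, 1, 1), pool now (4, 6, 5)
  P4: need (1, 6, 4) fits (4, 6, 5); releases (0, 1, 3), pool now (4, 7, 8)
  P5: need (1, 1, 4) fits (4, 7, 8); releases (0, 2, 0), pool now (4, 9, 8)
  P8: need (3, 9, 2) fits (4, 9, 8); releases (0, 1, 1), pool now (4, 10, 9)


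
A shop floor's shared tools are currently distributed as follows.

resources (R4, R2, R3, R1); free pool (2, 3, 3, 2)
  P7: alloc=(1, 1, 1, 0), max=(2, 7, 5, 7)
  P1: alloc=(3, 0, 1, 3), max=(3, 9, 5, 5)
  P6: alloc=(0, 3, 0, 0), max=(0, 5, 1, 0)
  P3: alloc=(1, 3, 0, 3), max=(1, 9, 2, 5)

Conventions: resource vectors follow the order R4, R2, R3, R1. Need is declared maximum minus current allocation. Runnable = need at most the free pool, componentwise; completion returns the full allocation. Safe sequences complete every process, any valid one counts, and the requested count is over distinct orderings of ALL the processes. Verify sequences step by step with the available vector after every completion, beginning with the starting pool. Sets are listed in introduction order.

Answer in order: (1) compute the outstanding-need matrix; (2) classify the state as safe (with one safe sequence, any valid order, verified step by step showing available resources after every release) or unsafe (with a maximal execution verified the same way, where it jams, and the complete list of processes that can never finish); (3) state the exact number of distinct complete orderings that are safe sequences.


(1) Need matrix, components ordered R4, R2, R3, R1:
  P7: (1, 6, 4, 7)
  P1: (0, 9, 4, 2)
  P6: (0, 2, 1, 0)
  P3: (0, 6, 2, 2)
(2) UNSAFE.
Key observation: once P6, P3 finish, the pool peaks at (3, 9, 3, 5) — and every remaining process still needs more R3 than that.
The run P6, P3 cannot be extended any further. Verifying each step:
  pool = (2, 3, 3, 2)
  P6 needs (0, 2, 1, 0) <= (2, 3, 3, 2) -> finishes; pool += (0, 3, 0, 0) = (2, 6, 3, 2)
  P3 needs (0, 6, 2, 2) <= (2, 6, 3, 2) -> finishes; pool += (1, 3, 0, 3) = (3, 9, 3, 5)
  P7 still needs (1, 6, 4, 7) but only (3, 9, 3, 5) is free — short on R3 and R1
  P1 still needs (0, 9, 4, 2) but only (3, 9, 3, 5) is free — short on R3
Processes that can never finish: P7 and P1.
(3) The exact count: 0 of the possible complete orderings are safe sequences.


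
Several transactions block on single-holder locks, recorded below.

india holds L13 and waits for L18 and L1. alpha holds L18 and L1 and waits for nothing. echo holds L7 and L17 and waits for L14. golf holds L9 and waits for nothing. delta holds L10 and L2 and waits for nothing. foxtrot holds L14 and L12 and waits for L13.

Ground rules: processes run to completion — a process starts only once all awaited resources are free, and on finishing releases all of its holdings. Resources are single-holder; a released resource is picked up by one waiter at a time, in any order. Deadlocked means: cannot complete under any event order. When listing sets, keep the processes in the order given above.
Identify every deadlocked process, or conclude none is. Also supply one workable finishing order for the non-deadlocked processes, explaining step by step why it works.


Nothing here is deadlocked.
Key observation: the wait relation is loop-free; peeling off processes with no waits unwinds the whole state.
A valid finishing order for the others: alpha, india, foxtrot, echo, delta, golf.
Walking it through:
  alpha waits on nothing -> runs at once and releases L18 and L1
  india waits on L18 and L1 — all released -> runs and releases L13
  foxtrot waits on L13 — all released -> runs and releases L14 and L12
  echo waits on L14 — all released -> runs and releases L7 and L17
  delta waits on nothing -> runs at once and releases L10 and L2
  golf waits on nothing -> runs at once and releases L9


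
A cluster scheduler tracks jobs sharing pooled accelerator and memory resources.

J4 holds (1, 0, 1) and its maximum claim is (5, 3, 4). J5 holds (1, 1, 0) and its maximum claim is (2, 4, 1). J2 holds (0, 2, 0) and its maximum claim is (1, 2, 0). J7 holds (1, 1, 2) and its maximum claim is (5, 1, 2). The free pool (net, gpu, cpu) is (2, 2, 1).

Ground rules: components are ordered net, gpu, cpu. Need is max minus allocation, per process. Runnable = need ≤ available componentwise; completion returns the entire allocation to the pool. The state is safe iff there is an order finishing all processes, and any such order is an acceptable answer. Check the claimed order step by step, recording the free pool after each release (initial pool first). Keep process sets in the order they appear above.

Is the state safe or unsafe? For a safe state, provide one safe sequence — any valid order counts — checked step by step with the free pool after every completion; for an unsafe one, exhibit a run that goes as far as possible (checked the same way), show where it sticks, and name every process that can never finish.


UNSAFE.
Key observation: once J2, J5 finish, the pool peaks at (3, 5, 1) — and every remaining process still needs more net than that.
Going as far as possible: J2, J5; after that, nothing fits. Walking it through:
  pool = (2, 2, 1)
  run J2 (needs (1, 0, 0), free (2, 2, 1)); after release of (0, 2, 0) the pool is (2, 4, 1)
  run J5 (needs (1, 3, 1), free (2, 4, 1)); after release of (1, 1, 0) the pool is (3, 5, 1)
  J4 still needs (4, 3, 3) but only (3, 5, 1) is free — short on net and cpu
  J7 still needs (4, 0, 0) but only (3, 5, 1) is free — short on net
Permanently blocked: J4 and J7.


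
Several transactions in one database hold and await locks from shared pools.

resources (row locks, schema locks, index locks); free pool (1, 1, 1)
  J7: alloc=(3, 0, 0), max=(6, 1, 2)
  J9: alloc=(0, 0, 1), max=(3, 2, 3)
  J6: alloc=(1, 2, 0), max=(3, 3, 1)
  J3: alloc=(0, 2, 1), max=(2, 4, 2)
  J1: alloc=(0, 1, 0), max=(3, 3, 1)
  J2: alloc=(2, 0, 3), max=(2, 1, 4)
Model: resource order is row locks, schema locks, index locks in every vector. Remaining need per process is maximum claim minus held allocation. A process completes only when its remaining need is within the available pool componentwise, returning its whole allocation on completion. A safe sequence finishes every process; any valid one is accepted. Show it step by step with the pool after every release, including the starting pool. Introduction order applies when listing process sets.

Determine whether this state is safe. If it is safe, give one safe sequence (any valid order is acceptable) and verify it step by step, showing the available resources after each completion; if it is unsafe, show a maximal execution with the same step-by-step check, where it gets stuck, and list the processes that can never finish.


The state is SAFE; one workable sequence: J2, J7, J6, J3, J1, J9.
Key observation: at J2 the run first touches a limit — (0, 1, 1) against (1, 1, 1), exact on a resource it actually requests.
Step-by-step check:
  pool = (1, 1, 1)
  run J2 (needs (0, 1, 1), free (1, 1, 1)); after release of (2, 0, 3) the pool is (3, 1, 4)
  run J7 (needs (3, 1, 2), free (3, 1, 4)); after release of (3, 0, 0) the pool is (6, 1, 4)
  run J6 (needs (2, 1, 1), free (6, 1, 4)); after release of (1, 2, 0) the pool is (7, 3, 4)
  run J3 (needs (2, 2, 1), free (7, 3, 4)); after release of (0, 2, 1) the pool is (7, 5, 5)
  run J1 (needs (3, 2, 1), free (7, 5, 5)); after release of (0, 1, 0) the pool is (7, 6, 5)
  run J9 (needs (3, 2, 2), free (7, 6, 5)); after release of (0, 0, 1) the pool is (7, 6, 6)
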